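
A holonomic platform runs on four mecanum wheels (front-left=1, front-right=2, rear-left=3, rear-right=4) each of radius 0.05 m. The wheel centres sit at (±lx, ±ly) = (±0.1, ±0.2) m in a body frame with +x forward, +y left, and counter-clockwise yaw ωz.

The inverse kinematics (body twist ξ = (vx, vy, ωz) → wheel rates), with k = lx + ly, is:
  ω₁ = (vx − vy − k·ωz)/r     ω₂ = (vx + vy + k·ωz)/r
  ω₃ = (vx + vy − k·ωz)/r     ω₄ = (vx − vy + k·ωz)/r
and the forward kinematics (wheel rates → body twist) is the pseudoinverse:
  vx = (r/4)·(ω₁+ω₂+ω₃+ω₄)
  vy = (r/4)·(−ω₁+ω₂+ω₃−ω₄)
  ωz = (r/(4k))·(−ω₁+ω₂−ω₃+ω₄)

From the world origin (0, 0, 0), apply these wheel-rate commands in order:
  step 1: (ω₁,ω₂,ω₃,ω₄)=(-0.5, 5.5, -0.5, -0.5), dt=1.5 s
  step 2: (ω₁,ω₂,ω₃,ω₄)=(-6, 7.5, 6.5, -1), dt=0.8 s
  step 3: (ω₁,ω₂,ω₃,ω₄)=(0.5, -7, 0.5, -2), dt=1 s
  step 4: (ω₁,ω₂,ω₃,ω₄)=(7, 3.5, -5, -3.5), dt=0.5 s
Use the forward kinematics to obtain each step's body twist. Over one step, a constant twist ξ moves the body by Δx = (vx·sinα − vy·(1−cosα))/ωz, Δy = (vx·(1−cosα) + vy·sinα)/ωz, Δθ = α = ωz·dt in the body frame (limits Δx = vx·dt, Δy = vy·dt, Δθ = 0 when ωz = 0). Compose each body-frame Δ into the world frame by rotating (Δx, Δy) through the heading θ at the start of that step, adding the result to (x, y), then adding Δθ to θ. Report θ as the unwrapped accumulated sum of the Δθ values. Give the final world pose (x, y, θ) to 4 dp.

(-0.0351, 0.2194, 0.1167)

step 1: ξ=(vx,vy,ωz)=(0.0500, 0.0750, 0.2500), dt=1.5 → body Δ=(0.0524, 0.1238, 0.3750) → world pose (0.0524, 0.1238, 0.3750)
step 2: ξ=(vx,vy,ωz)=(0.0875, 0.2625, 0.2500), dt=0.8 → body Δ=(0.0486, 0.2156, 0.2000) → world pose (0.0187, 0.3422, 0.5750)
step 3: ξ=(vx,vy,ωz)=(-0.1000, -0.0625, -0.4167), dt=1.0 → body Δ=(-0.1100, -0.0402, -0.4167) → world pose (-0.0518, 0.2487, 0.1583)
step 4: ξ=(vx,vy,ωz)=(0.0250, -0.0625, -0.0833), dt=0.5 → body Δ=(0.0118, -0.0315, -0.0417) → world pose (-0.0351, 0.2194, 0.1167)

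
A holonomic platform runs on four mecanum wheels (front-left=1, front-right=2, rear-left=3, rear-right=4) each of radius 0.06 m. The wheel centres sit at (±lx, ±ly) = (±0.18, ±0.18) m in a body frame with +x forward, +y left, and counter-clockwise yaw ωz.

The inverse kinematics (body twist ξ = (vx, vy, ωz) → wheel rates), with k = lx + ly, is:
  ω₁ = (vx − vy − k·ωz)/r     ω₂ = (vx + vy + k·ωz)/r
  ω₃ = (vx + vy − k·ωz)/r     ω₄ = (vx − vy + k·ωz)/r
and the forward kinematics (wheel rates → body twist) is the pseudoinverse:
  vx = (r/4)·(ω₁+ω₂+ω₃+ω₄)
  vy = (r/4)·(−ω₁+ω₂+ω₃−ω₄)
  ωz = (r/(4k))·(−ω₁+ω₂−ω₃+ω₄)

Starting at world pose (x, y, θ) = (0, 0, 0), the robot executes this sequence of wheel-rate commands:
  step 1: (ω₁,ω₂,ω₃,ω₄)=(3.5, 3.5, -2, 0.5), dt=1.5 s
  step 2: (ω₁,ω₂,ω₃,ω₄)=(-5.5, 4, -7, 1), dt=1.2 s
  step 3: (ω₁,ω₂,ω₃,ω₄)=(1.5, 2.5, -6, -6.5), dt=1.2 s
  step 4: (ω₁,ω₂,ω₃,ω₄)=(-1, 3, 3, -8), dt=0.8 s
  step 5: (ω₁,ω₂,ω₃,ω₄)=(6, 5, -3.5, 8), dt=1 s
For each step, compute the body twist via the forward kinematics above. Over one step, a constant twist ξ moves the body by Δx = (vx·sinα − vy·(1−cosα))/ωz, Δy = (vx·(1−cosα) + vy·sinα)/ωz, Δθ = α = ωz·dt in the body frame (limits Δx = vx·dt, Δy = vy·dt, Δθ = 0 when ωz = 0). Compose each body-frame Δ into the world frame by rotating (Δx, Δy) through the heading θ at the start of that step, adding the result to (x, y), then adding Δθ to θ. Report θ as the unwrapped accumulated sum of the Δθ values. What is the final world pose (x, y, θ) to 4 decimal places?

step 1: ξ=(vx,vy,ωz)=(0.0825, -0.0375, 0.1042), dt=1.5 → body Δ=(0.1276, -0.0464, 0.1562) → world pose (0.1276, -0.0464, 0.1562)
step 2: ξ=(vx,vy,ωz)=(-0.1125, 0.0225, 0.7292), dt=1.2 → body Δ=(-0.1295, -0.0317, 0.8750) → world pose (0.0046, -0.0978, 1.0312)
step 3: ξ=(vx,vy,ωz)=(-0.1275, 0.0225, 0.0208), dt=1.2 → body Δ=(-0.1533, 0.0251, 0.0250) → world pose (-0.0956, -0.2165, 1.0562)
step 4: ξ=(vx,vy,ωz)=(-0.0450, 0.2250, -0.2917), dt=0.8 → body Δ=(-0.0148, 0.1826, -0.2333) → world pose (-0.2618, -0.1395, 0.8229)
step 5: ξ=(vx,vy,ωz)=(0.2325, -0.1875, 0.4375), dt=1.0 → body Δ=(0.2655, -0.1315, 0.4375) → world pose (0.0152, -0.0343, 1.2604)

(0.0152, -0.0343, 1.2604)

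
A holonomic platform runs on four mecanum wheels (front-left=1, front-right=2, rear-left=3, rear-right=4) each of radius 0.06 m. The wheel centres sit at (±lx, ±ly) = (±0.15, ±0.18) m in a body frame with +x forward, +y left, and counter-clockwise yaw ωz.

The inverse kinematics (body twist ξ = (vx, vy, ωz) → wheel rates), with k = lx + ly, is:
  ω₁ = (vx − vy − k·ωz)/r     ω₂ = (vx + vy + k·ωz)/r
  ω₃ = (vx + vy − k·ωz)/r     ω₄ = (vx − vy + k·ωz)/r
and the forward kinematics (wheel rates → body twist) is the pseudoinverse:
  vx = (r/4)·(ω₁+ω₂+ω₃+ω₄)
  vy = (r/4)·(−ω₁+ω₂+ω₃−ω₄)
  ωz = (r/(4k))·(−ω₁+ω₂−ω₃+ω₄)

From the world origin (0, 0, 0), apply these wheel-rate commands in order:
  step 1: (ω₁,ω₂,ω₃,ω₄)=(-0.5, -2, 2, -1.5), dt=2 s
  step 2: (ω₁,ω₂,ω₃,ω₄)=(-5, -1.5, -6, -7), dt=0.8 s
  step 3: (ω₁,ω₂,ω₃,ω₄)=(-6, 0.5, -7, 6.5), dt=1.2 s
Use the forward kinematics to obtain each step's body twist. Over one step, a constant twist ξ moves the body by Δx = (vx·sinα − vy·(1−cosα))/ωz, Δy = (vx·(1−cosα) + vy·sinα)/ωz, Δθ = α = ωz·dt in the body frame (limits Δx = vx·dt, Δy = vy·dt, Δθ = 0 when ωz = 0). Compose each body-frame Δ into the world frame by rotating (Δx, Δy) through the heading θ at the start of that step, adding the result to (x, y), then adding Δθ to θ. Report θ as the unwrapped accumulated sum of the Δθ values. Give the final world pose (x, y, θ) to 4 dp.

step 1: ξ=(vx,vy,ωz)=(-0.0300, 0.0300, -0.2273), dt=2.0 → body Δ=(-0.0446, 0.0714, -0.4545) → world pose (-0.0446, 0.0714, -0.4545)
step 2: ξ=(vx,vy,ωz)=(-0.2925, 0.0675, 0.1136), dt=0.8 → body Δ=(-0.2361, 0.0433, 0.0909) → world pose (-0.2377, 0.2139, -0.3636)
step 3: ξ=(vx,vy,ωz)=(-0.0900, -0.1050, 0.9091), dt=1.2 → body Δ=(-0.0256, -0.1557, 1.0909) → world pose (-0.3171, 0.0775, 0.7273)

(-0.3171, 0.0775, 0.7273)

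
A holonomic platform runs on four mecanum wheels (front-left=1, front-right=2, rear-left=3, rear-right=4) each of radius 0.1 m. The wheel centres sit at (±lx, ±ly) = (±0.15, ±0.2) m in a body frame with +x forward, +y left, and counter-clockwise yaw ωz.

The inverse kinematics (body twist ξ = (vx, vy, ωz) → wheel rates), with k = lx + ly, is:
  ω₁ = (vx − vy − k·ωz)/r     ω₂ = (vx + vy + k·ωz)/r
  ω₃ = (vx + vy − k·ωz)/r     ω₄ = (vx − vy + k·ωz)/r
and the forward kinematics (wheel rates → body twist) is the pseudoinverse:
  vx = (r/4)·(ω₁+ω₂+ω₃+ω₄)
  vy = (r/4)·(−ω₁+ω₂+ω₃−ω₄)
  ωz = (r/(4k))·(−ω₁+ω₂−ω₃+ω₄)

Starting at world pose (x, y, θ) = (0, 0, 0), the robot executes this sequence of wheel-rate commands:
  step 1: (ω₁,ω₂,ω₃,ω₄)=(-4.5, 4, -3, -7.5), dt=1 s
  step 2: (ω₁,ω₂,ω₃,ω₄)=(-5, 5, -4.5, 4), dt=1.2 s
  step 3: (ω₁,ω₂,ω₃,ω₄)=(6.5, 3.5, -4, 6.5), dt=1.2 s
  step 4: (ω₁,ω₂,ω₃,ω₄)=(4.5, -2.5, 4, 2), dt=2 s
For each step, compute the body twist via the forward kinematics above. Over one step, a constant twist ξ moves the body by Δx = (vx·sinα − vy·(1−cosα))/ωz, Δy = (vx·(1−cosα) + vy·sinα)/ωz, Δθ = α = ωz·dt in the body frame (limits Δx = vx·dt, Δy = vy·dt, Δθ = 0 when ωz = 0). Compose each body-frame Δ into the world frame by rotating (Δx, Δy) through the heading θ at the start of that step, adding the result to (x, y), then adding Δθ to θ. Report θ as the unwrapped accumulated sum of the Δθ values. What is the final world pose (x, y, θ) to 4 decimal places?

step 1: ξ=(vx,vy,ωz)=(-0.2750, 0.3250, 0.2857), dt=1.0 → body Δ=(-0.3174, 0.2816, 0.2857) → world pose (-0.3174, 0.2816, 0.2857)
step 2: ξ=(vx,vy,ωz)=(-0.0125, 0.0375, 1.3214), dt=1.2 → body Δ=(-0.0383, 0.0188, 1.5857) → world pose (-0.3594, 0.2888, 1.8714)
step 3: ξ=(vx,vy,ωz)=(0.3125, -0.3375, 0.5357), dt=1.2 → body Δ=(0.4755, -0.2612, 0.6429) → world pose (-0.2507, 0.8203, 2.5143)
step 4: ξ=(vx,vy,ωz)=(0.2000, -0.1250, -0.6429), dt=2.0 → body Δ=(0.1588, -0.4102, -1.2857) → world pose (-0.1384, 1.2456, 1.2286)

(-0.1384, 1.2456, 1.2286)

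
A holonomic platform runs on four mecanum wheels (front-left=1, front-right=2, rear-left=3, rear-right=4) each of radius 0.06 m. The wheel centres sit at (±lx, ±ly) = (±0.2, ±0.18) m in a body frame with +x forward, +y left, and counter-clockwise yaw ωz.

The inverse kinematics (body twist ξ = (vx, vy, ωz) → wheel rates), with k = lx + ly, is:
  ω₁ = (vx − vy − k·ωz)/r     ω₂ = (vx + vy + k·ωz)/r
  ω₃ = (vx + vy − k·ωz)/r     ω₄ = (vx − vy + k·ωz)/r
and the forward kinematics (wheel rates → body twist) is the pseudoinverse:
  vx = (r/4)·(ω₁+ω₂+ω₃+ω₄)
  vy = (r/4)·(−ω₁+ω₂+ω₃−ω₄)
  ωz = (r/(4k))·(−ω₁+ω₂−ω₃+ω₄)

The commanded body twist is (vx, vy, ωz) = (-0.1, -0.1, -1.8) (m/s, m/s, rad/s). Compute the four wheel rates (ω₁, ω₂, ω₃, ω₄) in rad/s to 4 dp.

(11.4000, -14.7333, 8.0667, -11.4000)

k = lx + ly = 0.2 + 0.18 = 0.3800;  k·ωz = 0.3800·-1.8 = -0.6840
ω₁ (FL) = (vx − vy − k·ωz)/r = 0.6840/0.06 = 11.4000
ω₂ (FR) = (vx + vy + k·ωz)/r = -0.8840/0.06 = -14.7333
ω₃ (RL) = (vx + vy − k·ωz)/r = 0.4840/0.06 = 8.0667
ω₄ (RR) = (vx − vy + k·ωz)/r = -0.6840/0.06 = -11.4000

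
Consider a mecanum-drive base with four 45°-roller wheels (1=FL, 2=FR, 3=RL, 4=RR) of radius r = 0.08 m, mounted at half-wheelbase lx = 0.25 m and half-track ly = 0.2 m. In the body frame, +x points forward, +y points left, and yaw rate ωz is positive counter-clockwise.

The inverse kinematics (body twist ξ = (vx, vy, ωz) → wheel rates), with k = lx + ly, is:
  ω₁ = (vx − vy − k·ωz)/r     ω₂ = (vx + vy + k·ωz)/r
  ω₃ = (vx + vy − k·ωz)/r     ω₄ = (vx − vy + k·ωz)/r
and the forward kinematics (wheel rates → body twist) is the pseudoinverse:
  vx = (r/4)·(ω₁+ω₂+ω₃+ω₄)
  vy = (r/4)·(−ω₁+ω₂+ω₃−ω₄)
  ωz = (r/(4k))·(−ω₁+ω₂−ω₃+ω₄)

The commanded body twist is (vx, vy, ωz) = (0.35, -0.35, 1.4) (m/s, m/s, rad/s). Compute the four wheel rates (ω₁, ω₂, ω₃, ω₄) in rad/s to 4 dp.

k = lx + ly = 0.25 + 0.2 = 0.4500;  k·ωz = 0.4500·1.4 = 0.6300
ω₁ (FL) = (vx − vy − k·ωz)/r = 0.0700/0.08 = 0.8750
ω₂ (FR) = (vx + vy + k·ωz)/r = 0.6300/0.08 = 7.8750
ω₃ (RL) = (vx + vy − k·ωz)/r = -0.6300/0.08 = -7.8750
ω₄ (RR) = (vx − vy + k·ωz)/r = 1.3300/0.08 = 16.6250

(0.8750, 7.8750, -7.8750, 16.6250)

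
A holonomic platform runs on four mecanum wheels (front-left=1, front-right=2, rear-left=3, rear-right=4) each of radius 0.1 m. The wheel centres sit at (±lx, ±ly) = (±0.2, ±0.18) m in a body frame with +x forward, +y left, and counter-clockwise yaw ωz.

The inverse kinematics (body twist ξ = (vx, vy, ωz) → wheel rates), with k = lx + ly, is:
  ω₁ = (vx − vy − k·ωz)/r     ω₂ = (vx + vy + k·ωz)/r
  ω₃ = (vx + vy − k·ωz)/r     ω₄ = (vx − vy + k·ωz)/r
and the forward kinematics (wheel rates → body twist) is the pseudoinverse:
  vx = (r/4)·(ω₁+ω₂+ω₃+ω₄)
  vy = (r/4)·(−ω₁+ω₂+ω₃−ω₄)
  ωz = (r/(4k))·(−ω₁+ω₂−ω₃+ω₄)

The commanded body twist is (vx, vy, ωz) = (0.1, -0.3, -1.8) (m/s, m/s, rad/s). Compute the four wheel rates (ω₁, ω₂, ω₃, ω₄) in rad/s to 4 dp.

k = lx + ly = 0.2 + 0.18 = 0.3800;  k·ωz = 0.3800·-1.8 = -0.6840
ω₁ (FL) = (vx − vy − k·ωz)/r = 1.0840/0.1 = 10.8400
ω₂ (FR) = (vx + vy + k·ωz)/r = -0.8840/0.1 = -8.8400
ω₃ (RL) = (vx + vy − k·ωz)/r = 0.4840/0.1 = 4.8400
ω₄ (RR) = (vx − vy + k·ωz)/r = -0.2840/0.1 = -2.8400

(10.8400, -8.8400, 4.8400, -2.8400)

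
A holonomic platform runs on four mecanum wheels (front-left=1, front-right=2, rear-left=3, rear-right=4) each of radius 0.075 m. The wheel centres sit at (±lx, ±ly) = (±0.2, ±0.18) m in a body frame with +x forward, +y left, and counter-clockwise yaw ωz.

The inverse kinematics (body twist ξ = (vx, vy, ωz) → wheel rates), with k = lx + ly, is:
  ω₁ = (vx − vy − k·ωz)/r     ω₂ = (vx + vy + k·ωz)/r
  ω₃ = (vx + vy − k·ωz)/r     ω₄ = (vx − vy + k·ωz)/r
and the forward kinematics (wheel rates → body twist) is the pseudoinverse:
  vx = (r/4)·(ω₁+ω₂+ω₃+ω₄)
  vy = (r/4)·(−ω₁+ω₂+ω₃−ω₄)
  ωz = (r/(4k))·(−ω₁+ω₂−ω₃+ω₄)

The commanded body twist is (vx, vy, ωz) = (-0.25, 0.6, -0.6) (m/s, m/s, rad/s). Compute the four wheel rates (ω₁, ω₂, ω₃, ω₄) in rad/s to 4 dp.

k = lx + ly = 0.2 + 0.18 = 0.3800;  k·ωz = 0.3800·-0.6 = -0.2280
ω₁ (FL) = (vx − vy − k·ωz)/r = -0.6220/0.075 = -8.2933
ω₂ (FR) = (vx + vy + k·ωz)/r = 0.1220/0.075 = 1.6267
ω₃ (RL) = (vx + vy − k·ωz)/r = 0.5780/0.075 = 7.7067
ω₄ (RR) = (vx − vy + k·ωz)/r = -1.0780/0.075 = -14.3733

(-8.2933, 1.6267, 7.7067, -14.3733)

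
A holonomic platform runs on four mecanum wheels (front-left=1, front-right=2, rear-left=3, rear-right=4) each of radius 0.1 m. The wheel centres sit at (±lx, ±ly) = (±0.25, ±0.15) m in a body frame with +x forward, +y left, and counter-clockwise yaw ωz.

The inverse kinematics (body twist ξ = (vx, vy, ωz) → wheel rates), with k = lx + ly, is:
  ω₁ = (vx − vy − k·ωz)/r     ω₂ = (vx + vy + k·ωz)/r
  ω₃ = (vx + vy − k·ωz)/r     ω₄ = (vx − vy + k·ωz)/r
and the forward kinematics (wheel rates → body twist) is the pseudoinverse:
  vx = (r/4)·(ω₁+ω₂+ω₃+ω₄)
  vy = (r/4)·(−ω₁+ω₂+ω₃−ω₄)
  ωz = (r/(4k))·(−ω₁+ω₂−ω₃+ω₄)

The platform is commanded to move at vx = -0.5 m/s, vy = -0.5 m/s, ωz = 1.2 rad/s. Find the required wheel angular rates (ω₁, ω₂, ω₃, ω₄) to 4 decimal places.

(-4.8000, -5.2000, -14.8000, 4.8000)

k = lx + ly = 0.25 + 0.15 = 0.4000;  k·ωz = 0.4000·1.2 = 0.4800
ω₁ (FL) = (vx − vy − k·ωz)/r = -0.4800/0.1 = -4.8000
ω₂ (FR) = (vx + vy + k·ωz)/r = -0.5200/0.1 = -5.2000
ω₃ (RL) = (vx + vy − k·ωz)/r = -1.4800/0.1 = -14.8000
ω₄ (RR) = (vx − vy + k·ωz)/r = 0.4800/0.1 = 4.8000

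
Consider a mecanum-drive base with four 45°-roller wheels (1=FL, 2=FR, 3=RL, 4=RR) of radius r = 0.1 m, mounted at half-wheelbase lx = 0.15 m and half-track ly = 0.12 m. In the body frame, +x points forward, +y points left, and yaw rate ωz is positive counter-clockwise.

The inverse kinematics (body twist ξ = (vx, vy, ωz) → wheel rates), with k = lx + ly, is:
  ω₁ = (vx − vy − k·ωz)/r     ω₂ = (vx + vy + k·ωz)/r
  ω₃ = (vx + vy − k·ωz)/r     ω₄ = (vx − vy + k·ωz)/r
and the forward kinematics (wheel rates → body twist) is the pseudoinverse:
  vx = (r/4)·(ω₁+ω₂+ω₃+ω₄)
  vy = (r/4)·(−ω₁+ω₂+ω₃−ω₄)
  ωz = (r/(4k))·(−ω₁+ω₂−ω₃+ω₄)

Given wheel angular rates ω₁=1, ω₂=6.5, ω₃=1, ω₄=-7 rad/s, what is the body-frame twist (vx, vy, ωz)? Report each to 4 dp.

k = lx + ly = 0.15 + 0.12 = 0.2700
ω₁+ω₂+ω₃+ω₄ = 1.5000  →  vx = (0.1/4)·1.5000 = 0.0375
−ω₁+ω₂+ω₃−ω₄ = 13.5000  →  vy = (0.1/4)·13.5000 = 0.3375
−ω₁+ω₂−ω₃+ω₄ = -2.5000  →  ωz = (0.1/1.0800)·-2.5000 = -0.2315

(0.0375, 0.3375, -0.2315)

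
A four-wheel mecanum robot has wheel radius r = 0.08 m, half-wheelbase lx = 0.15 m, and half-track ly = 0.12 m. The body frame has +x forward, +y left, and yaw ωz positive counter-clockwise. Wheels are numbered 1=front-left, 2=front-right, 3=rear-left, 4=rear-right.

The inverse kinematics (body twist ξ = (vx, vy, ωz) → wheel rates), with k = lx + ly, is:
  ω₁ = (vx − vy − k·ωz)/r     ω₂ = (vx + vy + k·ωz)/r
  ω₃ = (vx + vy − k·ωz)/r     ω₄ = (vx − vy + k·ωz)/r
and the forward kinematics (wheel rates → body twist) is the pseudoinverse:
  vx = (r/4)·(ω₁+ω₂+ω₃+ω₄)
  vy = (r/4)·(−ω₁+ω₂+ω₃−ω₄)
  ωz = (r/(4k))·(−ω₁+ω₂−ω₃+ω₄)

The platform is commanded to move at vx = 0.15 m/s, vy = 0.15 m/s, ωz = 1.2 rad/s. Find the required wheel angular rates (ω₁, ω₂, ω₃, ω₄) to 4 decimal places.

(-4.0500, 7.8000, -0.3000, 4.0500)

k = lx + ly = 0.15 + 0.12 = 0.2700;  k·ωz = 0.2700·1.2 = 0.3240
ω₁ (FL) = (vx − vy − k·ωz)/r = -0.3240/0.08 = -4.0500
ω₂ (FR) = (vx + vy + k·ωz)/r = 0.6240/0.08 = 7.8000
ω₃ (RL) = (vx + vy − k·ωz)/r = -0.0240/0.08 = -0.3000
ω₄ (RR) = (vx − vy + k·ωz)/r = 0.3240/0.08 = 4.0500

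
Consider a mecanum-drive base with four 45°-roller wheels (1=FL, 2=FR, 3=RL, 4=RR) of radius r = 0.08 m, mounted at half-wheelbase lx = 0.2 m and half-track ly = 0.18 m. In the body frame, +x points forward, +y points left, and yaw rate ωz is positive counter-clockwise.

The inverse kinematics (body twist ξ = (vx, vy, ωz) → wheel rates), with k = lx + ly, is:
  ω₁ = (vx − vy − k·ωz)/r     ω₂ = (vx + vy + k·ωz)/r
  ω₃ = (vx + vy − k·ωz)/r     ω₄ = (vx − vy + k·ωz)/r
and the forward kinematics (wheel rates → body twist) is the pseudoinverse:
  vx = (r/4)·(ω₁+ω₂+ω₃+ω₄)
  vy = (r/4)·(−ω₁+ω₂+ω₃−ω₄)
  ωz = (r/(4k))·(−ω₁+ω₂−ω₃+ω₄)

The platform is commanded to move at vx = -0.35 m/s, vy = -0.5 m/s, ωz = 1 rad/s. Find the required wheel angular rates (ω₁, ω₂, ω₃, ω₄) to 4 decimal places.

k = lx + ly = 0.2 + 0.18 = 0.3800;  k·ωz = 0.3800·1 = 0.3800
ω₁ (FL) = (vx − vy − k·ωz)/r = -0.2300/0.08 = -2.8750
ω₂ (FR) = (vx + vy + k·ωz)/r = -0.4700/0.08 = -5.8750
ω₃ (RL) = (vx + vy − k·ωz)/r = -1.2300/0.08 = -15.3750
ω₄ (RR) = (vx − vy + k·ωz)/r = 0.5300/0.08 = 6.6250

(-2.8750, -5.8750, -15.3750, 6.6250)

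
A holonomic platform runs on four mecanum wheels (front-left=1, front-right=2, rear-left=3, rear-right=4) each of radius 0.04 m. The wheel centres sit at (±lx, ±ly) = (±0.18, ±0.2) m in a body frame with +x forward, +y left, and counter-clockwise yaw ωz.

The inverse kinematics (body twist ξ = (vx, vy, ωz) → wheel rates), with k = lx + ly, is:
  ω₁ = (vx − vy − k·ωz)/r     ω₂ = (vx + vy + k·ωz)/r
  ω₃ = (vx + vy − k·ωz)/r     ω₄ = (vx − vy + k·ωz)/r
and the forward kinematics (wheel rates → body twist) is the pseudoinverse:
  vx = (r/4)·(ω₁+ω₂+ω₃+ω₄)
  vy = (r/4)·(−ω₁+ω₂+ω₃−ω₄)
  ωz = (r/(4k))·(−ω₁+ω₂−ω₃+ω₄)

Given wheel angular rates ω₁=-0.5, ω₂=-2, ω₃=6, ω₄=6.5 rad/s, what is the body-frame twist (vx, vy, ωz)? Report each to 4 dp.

(0.1000, -0.0200, -0.0263)

k = lx + ly = 0.18 + 0.2 = 0.3800
ω₁+ω₂+ω₃+ω₄ = 10.0000  →  vx = (0.04/4)·10.0000 = 0.1000
−ω₁+ω₂+ω₃−ω₄ = -2.0000  →  vy = (0.04/4)·-2.0000 = -0.0200
−ω₁+ω₂−ω₃+ω₄ = -1.0000  →  ωz = (0.04/1.5200)·-1.0000 = -0.0263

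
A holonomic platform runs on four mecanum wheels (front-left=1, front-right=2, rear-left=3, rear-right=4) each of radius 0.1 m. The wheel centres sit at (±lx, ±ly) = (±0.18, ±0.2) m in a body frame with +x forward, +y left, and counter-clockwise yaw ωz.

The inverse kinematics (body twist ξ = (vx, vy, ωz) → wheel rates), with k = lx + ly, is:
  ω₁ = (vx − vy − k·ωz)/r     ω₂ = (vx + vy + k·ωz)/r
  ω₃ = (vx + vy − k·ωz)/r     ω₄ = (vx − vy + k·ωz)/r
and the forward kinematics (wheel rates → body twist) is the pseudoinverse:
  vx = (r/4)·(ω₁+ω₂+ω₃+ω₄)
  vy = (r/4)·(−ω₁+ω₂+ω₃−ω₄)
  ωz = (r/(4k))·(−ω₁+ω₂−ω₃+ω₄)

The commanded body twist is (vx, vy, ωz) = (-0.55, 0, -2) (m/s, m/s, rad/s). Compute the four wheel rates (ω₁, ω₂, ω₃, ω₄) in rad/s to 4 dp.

(2.1000, -13.1000, 2.1000, -13.1000)

k = lx + ly = 0.18 + 0.2 = 0.3800;  k·ωz = 0.3800·-2 = -0.7600
ω₁ (FL) = (vx − vy − k·ωz)/r = 0.2100/0.1 = 2.1000
ω₂ (FR) = (vx + vy + k·ωz)/r = -1.3100/0.1 = -13.1000
ω₃ (RL) = (vx + vy − k·ωz)/r = 0.2100/0.1 = 2.1000
ω₄ (RR) = (vx − vy + k·ωz)/r = -1.3100/0.1 = -13.1000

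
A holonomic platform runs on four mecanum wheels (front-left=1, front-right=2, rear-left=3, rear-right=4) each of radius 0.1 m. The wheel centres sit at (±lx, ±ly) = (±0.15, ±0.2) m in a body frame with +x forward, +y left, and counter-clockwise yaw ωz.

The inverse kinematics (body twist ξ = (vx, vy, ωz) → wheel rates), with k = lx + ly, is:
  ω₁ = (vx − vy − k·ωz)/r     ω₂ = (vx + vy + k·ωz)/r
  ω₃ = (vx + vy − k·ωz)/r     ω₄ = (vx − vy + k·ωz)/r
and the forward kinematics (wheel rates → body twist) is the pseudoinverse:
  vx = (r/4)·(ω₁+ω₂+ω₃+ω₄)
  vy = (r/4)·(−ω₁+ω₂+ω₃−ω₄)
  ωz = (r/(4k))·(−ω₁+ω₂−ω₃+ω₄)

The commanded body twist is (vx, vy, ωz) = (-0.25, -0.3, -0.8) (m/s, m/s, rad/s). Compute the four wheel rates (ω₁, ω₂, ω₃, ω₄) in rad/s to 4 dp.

k = lx + ly = 0.15 + 0.2 = 0.3500;  k·ωz = 0.3500·-0.8 = -0.2800
ω₁ (FL) = (vx − vy − k·ωz)/r = 0.3300/0.1 = 3.3000
ω₂ (FR) = (vx + vy + k·ωz)/r = -0.8300/0.1 = -8.3000
ω₃ (RL) = (vx + vy − k·ωz)/r = -0.2700/0.1 = -2.7000
ω₄ (RR) = (vx − vy + k·ωz)/r = -0.2300/0.1 = -2.3000

(3.3000, -8.3000, -2.7000, -2.3000)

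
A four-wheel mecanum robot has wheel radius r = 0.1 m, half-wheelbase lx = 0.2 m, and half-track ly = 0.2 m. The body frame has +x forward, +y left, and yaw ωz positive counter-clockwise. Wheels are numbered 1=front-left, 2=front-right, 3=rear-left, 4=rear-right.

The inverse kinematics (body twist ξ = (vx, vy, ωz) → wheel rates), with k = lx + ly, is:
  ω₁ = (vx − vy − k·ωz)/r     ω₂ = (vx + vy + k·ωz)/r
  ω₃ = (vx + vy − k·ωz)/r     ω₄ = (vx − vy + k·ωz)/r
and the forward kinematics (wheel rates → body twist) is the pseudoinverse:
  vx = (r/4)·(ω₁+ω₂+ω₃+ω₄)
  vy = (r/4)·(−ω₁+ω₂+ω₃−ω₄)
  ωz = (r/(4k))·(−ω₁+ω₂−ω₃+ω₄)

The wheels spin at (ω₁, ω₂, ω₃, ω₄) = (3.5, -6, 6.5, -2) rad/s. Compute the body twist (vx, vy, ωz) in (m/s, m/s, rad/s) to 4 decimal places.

k = lx + ly = 0.2 + 0.2 = 0.4000
ω₁+ω₂+ω₃+ω₄ = 2.0000  →  vx = (0.1/4)·2.0000 = 0.0500
−ω₁+ω₂+ω₃−ω₄ = -1.0000  →  vy = (0.1/4)·-1.0000 = -0.0250
−ω₁+ω₂−ω₃+ω₄ = -18.0000  →  ωz = (0.1/1.6000)·-18.0000 = -1.1250

(0.0500, -0.0250, -1.1250)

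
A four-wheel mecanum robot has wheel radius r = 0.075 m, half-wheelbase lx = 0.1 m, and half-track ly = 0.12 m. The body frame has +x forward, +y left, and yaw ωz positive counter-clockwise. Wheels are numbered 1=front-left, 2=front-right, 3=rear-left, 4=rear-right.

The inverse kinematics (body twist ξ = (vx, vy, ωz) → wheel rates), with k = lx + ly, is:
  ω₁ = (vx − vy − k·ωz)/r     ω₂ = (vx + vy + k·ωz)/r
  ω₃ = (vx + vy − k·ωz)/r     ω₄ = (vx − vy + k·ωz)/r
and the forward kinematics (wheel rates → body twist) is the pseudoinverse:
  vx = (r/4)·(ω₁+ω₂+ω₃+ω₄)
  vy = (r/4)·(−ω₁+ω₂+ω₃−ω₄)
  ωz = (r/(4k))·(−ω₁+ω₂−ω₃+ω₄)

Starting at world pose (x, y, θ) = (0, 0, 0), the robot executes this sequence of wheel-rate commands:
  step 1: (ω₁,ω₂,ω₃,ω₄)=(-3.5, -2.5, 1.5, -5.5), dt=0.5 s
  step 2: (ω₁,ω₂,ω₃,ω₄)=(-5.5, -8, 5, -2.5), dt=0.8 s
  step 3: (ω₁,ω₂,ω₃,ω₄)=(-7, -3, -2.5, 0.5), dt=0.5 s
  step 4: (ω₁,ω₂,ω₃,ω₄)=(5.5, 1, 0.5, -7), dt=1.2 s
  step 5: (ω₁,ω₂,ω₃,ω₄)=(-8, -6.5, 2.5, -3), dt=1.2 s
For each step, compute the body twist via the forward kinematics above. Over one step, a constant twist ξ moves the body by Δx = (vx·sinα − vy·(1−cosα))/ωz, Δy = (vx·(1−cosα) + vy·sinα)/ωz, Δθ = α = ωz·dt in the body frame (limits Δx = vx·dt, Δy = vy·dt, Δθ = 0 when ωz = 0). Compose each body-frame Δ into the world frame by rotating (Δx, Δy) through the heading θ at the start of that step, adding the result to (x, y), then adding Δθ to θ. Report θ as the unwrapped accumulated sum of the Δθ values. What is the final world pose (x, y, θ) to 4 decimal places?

step 1: ξ=(vx,vy,ωz)=(-0.1875, 0.1500, -0.5114), dt=0.5 → body Δ=(-0.0832, 0.0861, -0.2557) → world pose (-0.0832, 0.0861, -0.2557)
step 2: ξ=(vx,vy,ωz)=(-0.2062, 0.0938, -0.8523), dt=0.8 → body Δ=(-0.1279, 0.1234, -0.6818) → world pose (-0.1757, 0.2379, -0.9375)
step 3: ξ=(vx,vy,ωz)=(-0.2250, 0.0188, 0.5966), dt=0.5 → body Δ=(-0.1122, -0.0074, 0.2983) → world pose (-0.2481, 0.3239, -0.6392)
step 4: ξ=(vx,vy,ωz)=(0.0000, 0.0563, -1.0227), dt=1.2 → body Δ=(0.0365, 0.0518, -1.2273) → world pose (-0.1880, 0.3437, -1.8665)
step 5: ξ=(vx,vy,ωz)=(-0.2812, 0.1312, -0.3409), dt=1.2 → body Δ=(-0.2964, 0.2212, -0.4091) → world pose (0.1100, 0.5628, -2.2756)

(0.1100, 0.5628, -2.2756)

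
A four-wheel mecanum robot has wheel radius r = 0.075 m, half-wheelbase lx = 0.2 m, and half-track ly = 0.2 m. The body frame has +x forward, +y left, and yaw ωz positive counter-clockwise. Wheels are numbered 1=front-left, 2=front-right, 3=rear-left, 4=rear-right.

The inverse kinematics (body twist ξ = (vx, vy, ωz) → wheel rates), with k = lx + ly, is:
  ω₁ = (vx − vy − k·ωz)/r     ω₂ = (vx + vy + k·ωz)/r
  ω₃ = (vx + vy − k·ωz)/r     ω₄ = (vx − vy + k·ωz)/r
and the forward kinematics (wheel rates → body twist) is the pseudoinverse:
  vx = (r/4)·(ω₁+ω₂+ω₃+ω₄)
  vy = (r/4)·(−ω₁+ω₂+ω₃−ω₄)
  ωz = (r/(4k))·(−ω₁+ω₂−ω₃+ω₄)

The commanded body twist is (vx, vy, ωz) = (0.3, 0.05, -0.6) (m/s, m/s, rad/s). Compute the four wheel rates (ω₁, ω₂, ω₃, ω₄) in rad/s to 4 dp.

(6.5333, 1.4667, 7.8667, 0.1333)

k = lx + ly = 0.2 + 0.2 = 0.4000;  k·ωz = 0.4000·-0.6 = -0.2400
ω₁ (FL) = (vx − vy − k·ωz)/r = 0.4900/0.075 = 6.5333
ω₂ (FR) = (vx + vy + k·ωz)/r = 0.1100/0.075 = 1.4667
ω₃ (RL) = (vx + vy − k·ωz)/r = 0.5900/0.075 = 7.8667
ω₄ (RR) = (vx − vy + k·ωz)/r = 0.0100/0.075 = 0.1333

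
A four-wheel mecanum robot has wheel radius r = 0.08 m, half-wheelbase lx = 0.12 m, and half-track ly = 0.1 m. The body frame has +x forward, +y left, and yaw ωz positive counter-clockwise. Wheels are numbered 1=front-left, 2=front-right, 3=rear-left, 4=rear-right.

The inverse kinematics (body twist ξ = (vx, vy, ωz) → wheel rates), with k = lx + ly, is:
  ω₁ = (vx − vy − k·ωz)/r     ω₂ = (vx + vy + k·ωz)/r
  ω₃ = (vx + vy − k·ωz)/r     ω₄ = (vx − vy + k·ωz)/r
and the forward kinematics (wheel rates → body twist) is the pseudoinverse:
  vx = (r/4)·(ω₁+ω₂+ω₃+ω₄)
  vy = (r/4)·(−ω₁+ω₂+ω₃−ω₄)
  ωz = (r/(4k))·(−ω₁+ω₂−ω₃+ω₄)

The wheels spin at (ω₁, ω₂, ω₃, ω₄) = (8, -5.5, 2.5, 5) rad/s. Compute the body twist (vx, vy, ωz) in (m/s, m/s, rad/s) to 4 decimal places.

(0.2000, -0.3200, -1.0000)

k = lx + ly = 0.12 + 0.1 = 0.2200
ω₁+ω₂+ω₃+ω₄ = 10.0000  →  vx = (0.08/4)·10.0000 = 0.2000
−ω₁+ω₂+ω₃−ω₄ = -16.0000  →  vy = (0.08/4)·-16.0000 = -0.3200
−ω₁+ω₂−ω₃+ω₄ = -11.0000  →  ωz = (0.08/0.8800)·-11.0000 = -1.0000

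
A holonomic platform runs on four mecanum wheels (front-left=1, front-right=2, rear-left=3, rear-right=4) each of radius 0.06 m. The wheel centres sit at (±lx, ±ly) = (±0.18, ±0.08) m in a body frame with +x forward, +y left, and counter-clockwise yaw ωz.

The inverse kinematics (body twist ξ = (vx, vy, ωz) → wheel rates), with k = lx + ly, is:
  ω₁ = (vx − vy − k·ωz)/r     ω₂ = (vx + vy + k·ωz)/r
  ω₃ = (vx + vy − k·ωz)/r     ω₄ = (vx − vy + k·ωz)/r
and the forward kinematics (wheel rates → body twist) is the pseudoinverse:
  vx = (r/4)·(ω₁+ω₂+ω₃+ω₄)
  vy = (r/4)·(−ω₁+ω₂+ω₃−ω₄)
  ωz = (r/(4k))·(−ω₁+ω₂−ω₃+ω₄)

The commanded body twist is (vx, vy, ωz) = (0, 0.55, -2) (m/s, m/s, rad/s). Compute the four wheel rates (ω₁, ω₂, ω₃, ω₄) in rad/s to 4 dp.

k = lx + ly = 0.18 + 0.08 = 0.2600;  k·ωz = 0.2600·-2 = -0.5200
ω₁ (FL) = (vx − vy − k·ωz)/r = -0.0300/0.06 = -0.5000
ω₂ (FR) = (vx + vy + k·ωz)/r = 0.0300/0.06 = 0.5000
ω₃ (RL) = (vx + vy − k·ωz)/r = 1.0700/0.06 = 17.8333
ω₄ (RR) = (vx − vy + k·ωz)/r = -1.0700/0.06 = -17.8333

(-0.5000, 0.5000, 17.8333, -17.8333)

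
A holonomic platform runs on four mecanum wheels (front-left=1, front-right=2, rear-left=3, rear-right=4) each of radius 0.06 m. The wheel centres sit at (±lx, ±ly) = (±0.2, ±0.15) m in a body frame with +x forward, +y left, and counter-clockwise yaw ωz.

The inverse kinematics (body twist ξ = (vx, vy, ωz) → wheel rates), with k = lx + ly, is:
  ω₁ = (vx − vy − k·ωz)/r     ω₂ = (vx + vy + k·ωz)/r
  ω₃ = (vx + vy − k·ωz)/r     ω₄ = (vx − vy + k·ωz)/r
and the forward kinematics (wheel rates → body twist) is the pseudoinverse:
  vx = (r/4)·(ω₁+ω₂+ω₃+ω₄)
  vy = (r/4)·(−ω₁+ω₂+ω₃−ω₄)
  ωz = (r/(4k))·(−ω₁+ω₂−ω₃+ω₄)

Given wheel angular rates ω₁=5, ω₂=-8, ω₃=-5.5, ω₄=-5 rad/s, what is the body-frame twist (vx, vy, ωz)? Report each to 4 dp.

k = lx + ly = 0.2 + 0.15 = 0.3500
ω₁+ω₂+ω₃+ω₄ = -13.5000  →  vx = (0.06/4)·-13.5000 = -0.2025
−ω₁+ω₂+ω₃−ω₄ = -13.5000  →  vy = (0.06/4)·-13.5000 = -0.2025
−ω₁+ω₂−ω₃+ω₄ = -12.5000  →  ωz = (0.06/1.4000)·-12.5000 = -0.5357

(-0.2025, -0.2025, -0.5357)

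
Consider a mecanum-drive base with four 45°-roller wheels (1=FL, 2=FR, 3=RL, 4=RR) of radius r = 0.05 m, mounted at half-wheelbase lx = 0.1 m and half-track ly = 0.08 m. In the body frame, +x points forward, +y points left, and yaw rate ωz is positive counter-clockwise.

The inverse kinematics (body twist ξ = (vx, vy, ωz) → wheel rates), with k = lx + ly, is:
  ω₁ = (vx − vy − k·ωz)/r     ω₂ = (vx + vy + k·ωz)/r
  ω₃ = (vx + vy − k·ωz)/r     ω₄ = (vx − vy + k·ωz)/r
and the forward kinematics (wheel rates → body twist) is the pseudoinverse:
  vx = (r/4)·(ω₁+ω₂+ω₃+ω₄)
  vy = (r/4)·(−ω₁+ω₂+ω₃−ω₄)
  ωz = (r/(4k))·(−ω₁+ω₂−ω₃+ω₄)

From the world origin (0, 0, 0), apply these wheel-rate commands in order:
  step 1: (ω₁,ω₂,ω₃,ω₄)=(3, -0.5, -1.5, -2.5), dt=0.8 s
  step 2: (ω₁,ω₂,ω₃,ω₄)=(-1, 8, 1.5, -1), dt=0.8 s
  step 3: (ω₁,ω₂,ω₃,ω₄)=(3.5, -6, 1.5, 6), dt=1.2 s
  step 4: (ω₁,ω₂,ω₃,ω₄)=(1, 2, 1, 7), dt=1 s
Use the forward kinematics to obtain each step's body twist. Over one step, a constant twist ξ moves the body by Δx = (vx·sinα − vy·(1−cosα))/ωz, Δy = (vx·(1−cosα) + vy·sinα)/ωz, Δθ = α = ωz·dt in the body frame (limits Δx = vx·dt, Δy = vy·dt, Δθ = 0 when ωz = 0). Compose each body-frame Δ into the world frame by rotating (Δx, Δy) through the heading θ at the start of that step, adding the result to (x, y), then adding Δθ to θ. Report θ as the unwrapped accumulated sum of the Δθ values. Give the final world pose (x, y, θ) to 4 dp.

step 1: ξ=(vx,vy,ωz)=(-0.0187, -0.0313, -0.3125), dt=0.8 → body Δ=(-0.0180, -0.0229, -0.2500) → world pose (-0.0180, -0.0229, -0.2500)
step 2: ξ=(vx,vy,ωz)=(0.0938, 0.1438, 0.4514), dt=0.8 → body Δ=(0.0528, 0.1259, 0.3611) → world pose (0.0644, 0.0860, 0.1111)
step 3: ξ=(vx,vy,ωz)=(0.0625, -0.1750, -0.3472), dt=1.2 → body Δ=(0.0297, -0.2194, -0.4167) → world pose (0.1183, -0.1287, -0.3056)
step 4: ξ=(vx,vy,ωz)=(0.1375, -0.0625, 0.4861), dt=1.0 → body Δ=(0.1470, -0.0273, 0.4861) → world pose (0.2503, -0.1989, 0.1806)

(0.2503, -0.1989, 0.1806)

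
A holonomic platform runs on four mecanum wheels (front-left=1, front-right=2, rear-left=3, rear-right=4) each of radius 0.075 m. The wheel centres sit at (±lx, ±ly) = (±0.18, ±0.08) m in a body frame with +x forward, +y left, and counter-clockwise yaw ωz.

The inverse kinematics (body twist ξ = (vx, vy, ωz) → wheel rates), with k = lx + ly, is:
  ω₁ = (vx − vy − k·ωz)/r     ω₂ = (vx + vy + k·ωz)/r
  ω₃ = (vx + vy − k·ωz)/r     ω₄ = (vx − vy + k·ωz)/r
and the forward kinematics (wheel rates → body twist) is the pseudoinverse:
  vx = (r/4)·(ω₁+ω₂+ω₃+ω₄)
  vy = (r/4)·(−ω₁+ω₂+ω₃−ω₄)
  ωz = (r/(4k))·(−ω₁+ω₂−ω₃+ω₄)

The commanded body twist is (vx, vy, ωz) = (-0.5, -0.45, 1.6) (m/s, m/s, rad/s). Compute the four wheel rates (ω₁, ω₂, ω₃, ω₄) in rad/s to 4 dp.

(-6.2133, -7.1200, -18.2133, 4.8800)

k = lx + ly = 0.18 + 0.08 = 0.2600;  k·ωz = 0.2600·1.6 = 0.4160
ω₁ (FL) = (vx − vy − k·ωz)/r = -0.4660/0.075 = -6.2133
ω₂ (FR) = (vx + vy + k·ωz)/r = -0.5340/0.075 = -7.1200
ω₃ (RL) = (vx + vy − k·ωz)/r = -1.3660/0.075 = -18.2133
ω₄ (RR) = (vx − vy + k·ωz)/r = 0.3660/0.075 = 4.8800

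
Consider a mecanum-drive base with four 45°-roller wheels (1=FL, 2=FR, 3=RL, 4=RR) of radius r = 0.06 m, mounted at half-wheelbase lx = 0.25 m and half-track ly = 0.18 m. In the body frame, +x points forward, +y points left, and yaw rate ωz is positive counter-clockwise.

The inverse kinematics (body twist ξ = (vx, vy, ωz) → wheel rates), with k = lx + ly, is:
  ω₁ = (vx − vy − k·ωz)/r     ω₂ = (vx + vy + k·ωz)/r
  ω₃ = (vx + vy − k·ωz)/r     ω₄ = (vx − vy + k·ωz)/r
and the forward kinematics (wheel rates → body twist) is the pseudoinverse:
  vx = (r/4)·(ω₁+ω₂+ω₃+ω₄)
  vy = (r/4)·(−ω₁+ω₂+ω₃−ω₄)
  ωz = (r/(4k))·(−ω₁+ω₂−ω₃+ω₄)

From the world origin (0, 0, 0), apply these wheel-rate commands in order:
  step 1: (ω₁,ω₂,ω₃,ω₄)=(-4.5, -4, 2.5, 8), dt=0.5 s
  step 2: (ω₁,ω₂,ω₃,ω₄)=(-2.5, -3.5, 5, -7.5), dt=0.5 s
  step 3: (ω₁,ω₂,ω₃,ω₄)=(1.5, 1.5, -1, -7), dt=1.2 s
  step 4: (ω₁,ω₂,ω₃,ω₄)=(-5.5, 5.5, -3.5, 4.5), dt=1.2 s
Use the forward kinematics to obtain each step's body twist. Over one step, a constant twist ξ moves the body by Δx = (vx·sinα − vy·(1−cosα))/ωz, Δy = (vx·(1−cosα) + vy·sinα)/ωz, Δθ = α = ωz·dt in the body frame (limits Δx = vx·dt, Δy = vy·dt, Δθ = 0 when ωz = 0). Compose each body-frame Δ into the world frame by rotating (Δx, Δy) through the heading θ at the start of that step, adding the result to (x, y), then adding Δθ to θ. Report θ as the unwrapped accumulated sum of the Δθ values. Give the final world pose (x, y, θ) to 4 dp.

(-0.0883, 0.2300, 0.4134)

step 1: ξ=(vx,vy,ωz)=(0.0300, -0.0750, 0.2093), dt=0.5 → body Δ=(0.0169, -0.0366, 0.1047) → world pose (0.0169, -0.0366, 0.1047)
step 2: ξ=(vx,vy,ωz)=(-0.1275, 0.1725, -0.4709), dt=0.5 → body Δ=(-0.0531, 0.0929, -0.2355) → world pose (-0.0455, 0.0502, -0.1308)
step 3: ξ=(vx,vy,ωz)=(-0.0750, 0.0900, -0.2093), dt=1.2 → body Δ=(-0.0756, 0.1181, -0.2512) → world pose (-0.1051, 0.1772, -0.3820)
step 4: ξ=(vx,vy,ωz)=(0.0150, 0.0450, 0.6628), dt=1.2 → body Δ=(-0.0042, 0.0553, 0.7953) → world pose (-0.0883, 0.2300, 0.4134)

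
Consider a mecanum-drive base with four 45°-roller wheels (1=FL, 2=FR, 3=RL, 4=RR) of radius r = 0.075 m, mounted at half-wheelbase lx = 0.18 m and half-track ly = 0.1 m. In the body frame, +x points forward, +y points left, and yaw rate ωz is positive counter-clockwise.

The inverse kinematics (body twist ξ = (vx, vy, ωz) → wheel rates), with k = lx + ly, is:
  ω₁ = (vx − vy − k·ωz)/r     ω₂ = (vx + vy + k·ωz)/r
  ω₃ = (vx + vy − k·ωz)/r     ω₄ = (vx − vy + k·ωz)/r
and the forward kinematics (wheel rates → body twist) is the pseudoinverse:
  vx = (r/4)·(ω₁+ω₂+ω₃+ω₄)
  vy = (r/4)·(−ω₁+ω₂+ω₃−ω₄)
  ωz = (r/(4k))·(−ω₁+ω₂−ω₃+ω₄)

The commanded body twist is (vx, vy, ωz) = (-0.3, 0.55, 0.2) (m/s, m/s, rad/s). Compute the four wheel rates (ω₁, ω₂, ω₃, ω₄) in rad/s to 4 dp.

(-12.0800, 4.0800, 2.5867, -10.5867)

k = lx + ly = 0.18 + 0.1 = 0.2800;  k·ωz = 0.2800·0.2 = 0.0560
ω₁ (FL) = (vx − vy − k·ωz)/r = -0.9060/0.075 = -12.0800
ω₂ (FR) = (vx + vy + k·ωz)/r = 0.3060/0.075 = 4.0800
ω₃ (RL) = (vx + vy − k·ωz)/r = 0.1940/0.075 = 2.5867
ω₄ (RR) = (vx − vy + k·ωz)/r = -0.7940/0.075 = -10.5867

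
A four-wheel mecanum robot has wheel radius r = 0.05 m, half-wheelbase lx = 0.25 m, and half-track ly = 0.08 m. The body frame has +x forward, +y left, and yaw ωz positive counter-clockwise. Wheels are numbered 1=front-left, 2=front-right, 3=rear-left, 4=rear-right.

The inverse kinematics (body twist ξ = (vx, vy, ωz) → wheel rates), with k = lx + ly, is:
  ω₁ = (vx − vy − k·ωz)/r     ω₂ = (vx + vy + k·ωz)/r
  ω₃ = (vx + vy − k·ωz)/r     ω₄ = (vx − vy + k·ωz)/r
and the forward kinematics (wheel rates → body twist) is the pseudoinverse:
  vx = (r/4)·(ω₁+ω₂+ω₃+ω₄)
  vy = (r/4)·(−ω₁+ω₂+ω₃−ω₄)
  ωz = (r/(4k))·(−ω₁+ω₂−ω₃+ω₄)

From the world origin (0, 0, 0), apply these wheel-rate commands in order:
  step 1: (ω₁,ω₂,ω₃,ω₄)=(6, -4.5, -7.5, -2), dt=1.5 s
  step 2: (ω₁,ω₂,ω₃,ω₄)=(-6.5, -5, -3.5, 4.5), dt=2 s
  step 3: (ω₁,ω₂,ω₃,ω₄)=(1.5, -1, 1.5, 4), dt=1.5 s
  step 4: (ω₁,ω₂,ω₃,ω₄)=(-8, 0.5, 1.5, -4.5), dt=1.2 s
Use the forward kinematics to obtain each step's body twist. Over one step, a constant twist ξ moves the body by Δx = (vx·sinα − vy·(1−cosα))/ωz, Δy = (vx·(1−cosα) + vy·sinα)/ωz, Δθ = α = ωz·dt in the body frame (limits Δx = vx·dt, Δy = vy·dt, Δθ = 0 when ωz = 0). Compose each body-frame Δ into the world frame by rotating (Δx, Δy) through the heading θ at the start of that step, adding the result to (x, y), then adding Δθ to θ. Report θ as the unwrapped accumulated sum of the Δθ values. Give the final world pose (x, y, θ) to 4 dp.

step 1: ξ=(vx,vy,ωz)=(-0.1000, -0.2000, -0.1894), dt=1.5 → body Δ=(-0.1903, -0.2748, -0.2841) → world pose (-0.1903, -0.2748, -0.2841)
step 2: ξ=(vx,vy,ωz)=(-0.1313, -0.0813, 0.3598), dt=2.0 → body Δ=(-0.1844, -0.2393, 0.7197) → world pose (-0.4344, -0.4528, 0.4356)
step 3: ξ=(vx,vy,ωz)=(0.0750, -0.0625, 0.0000), dt=1.5 → body Δ=(0.1125, -0.0938, 0.0000) → world pose (-0.2929, -0.4903, 0.4356)
step 4: ξ=(vx,vy,ωz)=(-0.1313, 0.1813, 0.0947), dt=1.2 → body Δ=(-0.1695, 0.2081, 0.1136) → world pose (-0.5343, -0.3732, 0.5492)

(-0.5343, -0.3732, 0.5492)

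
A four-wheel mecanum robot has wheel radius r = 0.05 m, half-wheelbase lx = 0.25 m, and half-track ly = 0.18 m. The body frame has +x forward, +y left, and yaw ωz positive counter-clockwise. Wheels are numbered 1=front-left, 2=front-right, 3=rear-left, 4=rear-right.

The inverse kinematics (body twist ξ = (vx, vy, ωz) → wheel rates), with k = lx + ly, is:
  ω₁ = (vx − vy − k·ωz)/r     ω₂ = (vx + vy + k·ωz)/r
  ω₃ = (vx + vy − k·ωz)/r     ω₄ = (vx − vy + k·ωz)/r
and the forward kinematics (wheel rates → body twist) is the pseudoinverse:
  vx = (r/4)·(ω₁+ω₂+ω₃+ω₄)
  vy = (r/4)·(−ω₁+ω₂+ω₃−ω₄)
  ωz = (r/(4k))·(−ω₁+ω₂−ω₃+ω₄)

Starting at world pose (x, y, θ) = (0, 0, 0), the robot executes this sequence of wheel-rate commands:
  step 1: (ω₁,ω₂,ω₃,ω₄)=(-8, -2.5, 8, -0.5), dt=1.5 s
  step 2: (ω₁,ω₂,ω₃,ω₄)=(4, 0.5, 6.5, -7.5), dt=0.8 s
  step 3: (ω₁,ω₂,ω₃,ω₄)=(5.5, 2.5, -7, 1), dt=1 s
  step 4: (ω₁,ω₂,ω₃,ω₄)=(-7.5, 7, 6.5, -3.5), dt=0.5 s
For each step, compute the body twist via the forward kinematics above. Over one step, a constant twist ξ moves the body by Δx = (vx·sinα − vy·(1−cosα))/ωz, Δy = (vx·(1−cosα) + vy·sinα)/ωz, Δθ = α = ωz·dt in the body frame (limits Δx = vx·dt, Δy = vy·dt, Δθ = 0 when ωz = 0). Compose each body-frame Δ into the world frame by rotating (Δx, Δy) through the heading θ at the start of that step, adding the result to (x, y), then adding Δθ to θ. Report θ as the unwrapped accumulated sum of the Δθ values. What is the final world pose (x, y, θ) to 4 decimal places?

(0.0573, 0.3563, -0.3270)

step 1: ξ=(vx,vy,ωz)=(-0.0375, 0.1750, -0.0872), dt=1.5 → body Δ=(-0.0389, 0.2654, -0.1308) → world pose (-0.0389, 0.2654, -0.1308)
step 2: ξ=(vx,vy,ωz)=(0.0438, 0.1313, -0.5087), dt=0.8 → body Δ=(0.0551, 0.0951, -0.4070) → world pose (0.0281, 0.3525, -0.5378)
step 3: ξ=(vx,vy,ωz)=(0.0250, -0.1375, 0.1453), dt=1.0 → body Δ=(0.0349, -0.1352, 0.1453) → world pose (-0.0112, 0.2185, -0.3924)
step 4: ξ=(vx,vy,ωz)=(0.0313, 0.3063, 0.1308), dt=0.5 → body Δ=(0.0106, 0.1535, 0.0654) → world pose (0.0573, 0.3563, -0.3270)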